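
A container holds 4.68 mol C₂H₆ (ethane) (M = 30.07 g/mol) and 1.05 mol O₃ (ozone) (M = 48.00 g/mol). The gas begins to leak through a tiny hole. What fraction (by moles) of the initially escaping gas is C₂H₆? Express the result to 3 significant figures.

0.849

The effusion rate of species i is ∝ p_i/√M_i ∝ n_i/√M_i.
Mole fraction of C₂H₆ in the effusate = (n_C₂H₆/√M_C₂H₆) / (n_C₂H₆/√M_C₂H₆ + n_O₃/√M_O₃)
= (4.68/√30.07) / (4.68/√30.07 + 1.05/√48.00) = 0.8535/(0.8535 + 0.1516) = 0.849.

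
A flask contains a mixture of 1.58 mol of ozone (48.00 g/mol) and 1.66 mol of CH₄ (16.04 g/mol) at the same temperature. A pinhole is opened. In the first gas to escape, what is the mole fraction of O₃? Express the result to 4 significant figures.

0.3549

Each component's effusion rate ∝ (its partial pressure)·(1/√M) ∝ n_i/√M_i.
Mole fraction of O₃ in the effusate = (n_O₃/√M_O₃) / (n_O₃/√M_O₃ + n_CH₄/√M_CH₄)
= (1.58/√48.00) / (1.58/√48.00 + 1.66/√16.04) = 0.2281/(0.2281 + 0.4145) = 0.3549.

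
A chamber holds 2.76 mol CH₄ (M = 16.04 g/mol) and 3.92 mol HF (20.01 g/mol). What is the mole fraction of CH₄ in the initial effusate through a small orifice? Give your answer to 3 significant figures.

Each component's effusion rate ∝ (its partial pressure)·(1/√M) ∝ n_i/√M_i.
Mole fraction of CH₄ in the effusate = (n_CH₄/√M_CH₄) / (n_CH₄/√M_CH₄ + n_HF/√M_HF)
= (2.76/√16.04) / (2.76/√16.04 + 3.92/√20.01) = 0.6891/(0.6891 + 0.8763) = 0.440.

0.440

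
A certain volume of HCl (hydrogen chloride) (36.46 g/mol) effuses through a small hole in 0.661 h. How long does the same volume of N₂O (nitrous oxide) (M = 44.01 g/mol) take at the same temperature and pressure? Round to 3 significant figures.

Graham's law gives t_N₂O/t_HCl = √(M_N₂O/M_HCl) = √(44.01/36.46) = √1.207 = 1.099.
So the time for N₂O is 0.661 × 1.099 = 0.726 h.

0.726 h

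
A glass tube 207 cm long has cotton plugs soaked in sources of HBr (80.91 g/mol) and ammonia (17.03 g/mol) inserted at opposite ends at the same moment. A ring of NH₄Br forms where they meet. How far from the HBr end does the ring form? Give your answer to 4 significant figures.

The fronts meet when d_HBr + d_NH₃ = L with d_HBr/d_NH₃ = √(M_NH₃/M_HBr) (Graham's law). Here √(M_NH₃/M_HBr) = √(17.03/80.91) = 0.4588.
With d_HBr + d_NH₃ = 207 cm, d_NH₃ = 207/(1 + 0.4588) = 141.9 cm.
d_HBr = 207 − 141.9 = 65.10 cm.

65.10 cm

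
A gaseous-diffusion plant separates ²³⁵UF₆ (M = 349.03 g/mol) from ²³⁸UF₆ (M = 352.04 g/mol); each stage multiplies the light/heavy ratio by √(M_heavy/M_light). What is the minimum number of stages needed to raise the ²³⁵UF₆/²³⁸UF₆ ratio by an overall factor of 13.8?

With α = √(352.04/349.03) per stage, ln α = ½ ln(1.00862) = 0.004293.
Need α^N ≥ 13.8 ⇒ N ≥ ln(13.8) / ln α = 2.625 / 0.004293 = 611.32.
So at least 612 stages are needed.

612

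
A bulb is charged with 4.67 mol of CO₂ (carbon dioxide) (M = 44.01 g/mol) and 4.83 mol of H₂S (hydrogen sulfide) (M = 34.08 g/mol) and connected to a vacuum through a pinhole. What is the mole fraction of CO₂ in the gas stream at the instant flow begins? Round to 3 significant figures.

0.460

The effusion rate of species i is ∝ p_i/√M_i ∝ n_i/√M_i.
So x_CO₂ in the escaping gas = (n_CO₂/√M_CO₂) / Σ(n_i/√M_i)
= (4.67/√44.01) / (4.67/√44.01 + 4.83/√34.08) = 0.7039/(0.7039 + 0.8274) = 0.460.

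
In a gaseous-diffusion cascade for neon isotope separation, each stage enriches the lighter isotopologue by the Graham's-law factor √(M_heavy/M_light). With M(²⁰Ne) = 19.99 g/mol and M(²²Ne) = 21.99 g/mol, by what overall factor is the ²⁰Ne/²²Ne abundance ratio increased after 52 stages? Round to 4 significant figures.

11.93

Each stage multiplies the ratio by α = √(21.99/19.99), so after 52 stages the overall factor is α^52 = (21.99/19.99)^(52/2).
= 1.10005^26 = 11.93.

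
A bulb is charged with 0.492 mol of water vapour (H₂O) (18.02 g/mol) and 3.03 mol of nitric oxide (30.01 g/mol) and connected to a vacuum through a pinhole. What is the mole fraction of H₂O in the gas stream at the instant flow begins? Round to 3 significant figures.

Rate_i ∝ x_i/√M_i (Graham's law weighted by mole fraction), so the effusate composition follows n_i/√M_i.
x_H₂O(eff) = (n_H₂O/√M_H₂O) / (n_H₂O/√M_H₂O + n_NO/√M_NO)
= (0.492/√18.02) / (0.492/√18.02 + 3.03/√30.01) = 0.1159/(0.1159 + 0.5531) = 0.173.

0.173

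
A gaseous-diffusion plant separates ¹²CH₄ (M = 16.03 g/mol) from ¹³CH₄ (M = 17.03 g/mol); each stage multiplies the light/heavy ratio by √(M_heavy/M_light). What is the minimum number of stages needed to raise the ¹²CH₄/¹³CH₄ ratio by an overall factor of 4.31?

Single-stage factor α = √(17.03/16.03), so ln α = ½ ln(1.06238) = 0.03026.
Need α^N ≥ 4.31 ⇒ N ≥ ln(4.31) / ln α = 1.461 / 0.03026 = 48.28.
Minimum whole number of stages: N = 49.

49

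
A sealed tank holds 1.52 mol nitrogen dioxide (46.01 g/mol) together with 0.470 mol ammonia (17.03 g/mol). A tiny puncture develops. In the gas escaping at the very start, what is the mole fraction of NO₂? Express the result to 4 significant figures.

0.6630

Rate_i ∝ x_i/√M_i (Graham's law weighted by mole fraction), so the effusate composition follows n_i/√M_i.
Mole fraction of NO₂ in the effusate = (n_NO₂/√M_NO₂) / (n_NO₂/√M_NO₂ + n_NH₃/√M_NH₃)
= (1.52/√46.01) / (1.52/√46.01 + 0.470/√17.03) = 0.2241/(0.2241 + 0.1139) = 0.6630.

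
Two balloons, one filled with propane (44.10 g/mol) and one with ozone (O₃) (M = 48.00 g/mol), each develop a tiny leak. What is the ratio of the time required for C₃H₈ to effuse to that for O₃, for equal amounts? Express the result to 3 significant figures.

Graham's law gives t_C₃H₈/t_O₃ = √(M_C₃H₈/M_O₃) = √(44.10/48.00) = √0.9188 = 0.959.

0.959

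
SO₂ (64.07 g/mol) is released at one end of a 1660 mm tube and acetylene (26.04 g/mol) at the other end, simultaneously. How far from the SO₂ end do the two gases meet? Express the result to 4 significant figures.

646.3 mm

In equal time, each gas travels a distance ∝ its rate ∝ 1/√M, so d_SO₂/d_C₂H₂ = √(M_C₂H₂/M_SO₂) = √(26.04/64.07) = 0.6375.
With d_SO₂ + d_C₂H₂ = 1660 mm, d_C₂H₂ = 1660/(1 + 0.6375) = 1014 mm.
d_SO₂ = 1660 − 1014 = 646.3 mm.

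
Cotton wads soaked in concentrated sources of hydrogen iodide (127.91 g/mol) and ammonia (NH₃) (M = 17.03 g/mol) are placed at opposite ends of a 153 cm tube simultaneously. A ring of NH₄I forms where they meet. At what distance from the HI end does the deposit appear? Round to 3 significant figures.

Distances travelled in equal time are proportional to diffusion rates, so d_HI/d_NH₃ = √(M_NH₃/M_HI) = √(17.03/127.91) = 0.3649.
With d_HI + d_NH₃ = 153 cm, d_NH₃ = 153/(1 + 0.3649) = 112.1 cm.
d_HI = 153 − 112.1 = 40.9 cm.

40.9 cm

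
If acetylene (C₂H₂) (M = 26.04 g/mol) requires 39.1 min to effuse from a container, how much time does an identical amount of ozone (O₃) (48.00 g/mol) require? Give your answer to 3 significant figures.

53.1 min

Using Graham's law: t_O₃/t_C₂H₂ = √(M_O₃/M_C₂H₂) = √(48.00/26.04) = √1.843 = 1.358.
So the time for O₃ is 39.1 × 1.358 = 53.1 min.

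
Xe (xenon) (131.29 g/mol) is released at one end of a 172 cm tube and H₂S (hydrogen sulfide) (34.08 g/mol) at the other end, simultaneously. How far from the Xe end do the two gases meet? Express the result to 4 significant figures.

The fronts meet when d_Xe + d_H₂S = L with d_Xe/d_H₂S = √(M_H₂S/M_Xe) (Graham's law). Here √(M_H₂S/M_Xe) = √(34.08/131.29) = 0.5095.
With d_Xe + d_H₂S = 172 cm, d_H₂S = 172/(1 + 0.5095) = 113.9 cm.
d_Xe = 172 − 113.9 = 58.05 cm.

58.05 cm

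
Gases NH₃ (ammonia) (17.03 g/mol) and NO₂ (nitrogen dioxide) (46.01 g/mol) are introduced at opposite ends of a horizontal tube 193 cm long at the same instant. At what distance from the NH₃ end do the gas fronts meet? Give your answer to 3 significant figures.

120 cm

Distances travelled in equal time are proportional to diffusion rates, so d_NH₃/d_NO₂ = √(M_NO₂/M_NH₃) = √(46.01/17.03) = 1.644.
With d_NH₃ + d_NO₂ = 193 cm, d_NO₂ = 193/(1 + 1.644) = 73.00 cm.
d_NH₃ = 193 − 73.00 = 120 cm.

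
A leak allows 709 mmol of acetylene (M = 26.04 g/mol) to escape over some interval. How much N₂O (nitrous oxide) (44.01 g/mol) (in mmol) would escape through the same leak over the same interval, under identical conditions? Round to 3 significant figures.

From Graham's law, rate_N₂O/rate_C₂H₂ = √(M_C₂H₂/M_N₂O) = √(26.04/44.01) = √0.5917 = 0.7692.
So the amount for N₂O is 709 × 0.7692 = 545 mmol.

545 mmol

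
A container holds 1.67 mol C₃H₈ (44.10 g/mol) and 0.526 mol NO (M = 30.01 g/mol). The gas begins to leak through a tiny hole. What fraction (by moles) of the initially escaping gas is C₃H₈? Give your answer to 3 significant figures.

Each component's effusion rate ∝ (its partial pressure)·(1/√M) ∝ n_i/√M_i.
x_C₃H₈(eff) = (n_C₃H₈/√M_C₃H₈) / (n_C₃H₈/√M_C₃H₈ + n_NO/√M_NO)
= (1.67/√44.10) / (1.67/√44.10 + 0.526/√30.01) = 0.2515/(0.2515 + 0.09602) = 0.724.

0.724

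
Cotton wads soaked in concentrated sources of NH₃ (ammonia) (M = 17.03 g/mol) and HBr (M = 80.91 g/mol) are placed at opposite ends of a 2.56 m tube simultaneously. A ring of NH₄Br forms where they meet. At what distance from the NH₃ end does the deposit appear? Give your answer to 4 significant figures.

1.755 m

The fronts meet when d_NH₃ + d_HBr = L with d_NH₃/d_HBr = √(M_HBr/M_NH₃) (Graham's law). Here √(M_HBr/M_NH₃) = √(80.91/17.03) = 2.180.
With d_NH₃ + d_HBr = 2.56 m, d_HBr = 2.56/(1 + 2.180) = 0.8051 m.
d_NH₃ = 2.56 − 0.8051 = 1.755 m.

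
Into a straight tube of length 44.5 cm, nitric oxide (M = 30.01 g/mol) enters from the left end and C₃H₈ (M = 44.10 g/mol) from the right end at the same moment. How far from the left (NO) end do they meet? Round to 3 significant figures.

24.4 cm

Distances travelled in equal time are proportional to diffusion rates, so d_NO/d_C₃H₈ = √(M_C₃H₈/M_NO) = √(44.10/30.01) = 1.212.
With d_NO + d_C₃H₈ = 44.5 cm, d_C₃H₈ = 44.5/(1 + 1.212) = 20.12 cm.
d_NO = 44.5 − 20.12 = 24.4 cm.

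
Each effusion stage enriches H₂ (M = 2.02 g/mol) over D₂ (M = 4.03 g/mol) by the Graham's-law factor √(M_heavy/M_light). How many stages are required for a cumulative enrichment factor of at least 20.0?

9

Per stage α = (4.03/2.02)^(1/2) = 1.99505^0.5, giving ln α = 0.3453.
Need α^N ≥ 20.0 ⇒ N ≥ ln(20.0) / ln α = 2.996 / 0.3453 = 8.67.
So at least 9 stages are needed.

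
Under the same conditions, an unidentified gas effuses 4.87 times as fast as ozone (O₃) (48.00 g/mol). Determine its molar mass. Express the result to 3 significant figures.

By Graham's law, rate_X/rate_O₃ = √(M_O₃/M_X).
4.87 = √(48.00/M_X)
M_X = 48.00 / 4.87² = 48.00 / 23.72 = 2.02 g/mol

2.02 g/mol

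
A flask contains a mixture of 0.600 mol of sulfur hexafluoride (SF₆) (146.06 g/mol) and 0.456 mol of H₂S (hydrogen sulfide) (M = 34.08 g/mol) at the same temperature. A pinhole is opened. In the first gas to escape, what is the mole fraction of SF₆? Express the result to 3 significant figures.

Each component's effusion rate ∝ (its partial pressure)·(1/√M) ∝ n_i/√M_i.
Mole fraction of SF₆ in the effusate = (n_SF₆/√M_SF₆) / (n_SF₆/√M_SF₆ + n_H₂S/√M_H₂S)
= (0.600/√146.06) / (0.600/√146.06 + 0.456/√34.08) = 0.04965/(0.04965 + 0.07811) = 0.389.

0.389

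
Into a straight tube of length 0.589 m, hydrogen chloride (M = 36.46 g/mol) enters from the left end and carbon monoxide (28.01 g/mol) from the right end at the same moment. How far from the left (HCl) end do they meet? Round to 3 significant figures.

0.275 m

Distances travelled in equal time are proportional to diffusion rates, so d_HCl/d_CO = √(M_CO/M_HCl) = √(28.01/36.46) = 0.8765.
With d_HCl + d_CO = 0.589 m, d_CO = 0.589/(1 + 0.8765) = 0.3139 m.
d_HCl = 0.589 − 0.3139 = 0.275 m.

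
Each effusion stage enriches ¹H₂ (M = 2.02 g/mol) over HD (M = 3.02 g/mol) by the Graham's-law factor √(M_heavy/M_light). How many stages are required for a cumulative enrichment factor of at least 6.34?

Per stage α = (3.02/2.02)^(1/2) = 1.49505^0.5, giving ln α = 0.2011.
Need α^N ≥ 6.34 ⇒ N ≥ ln(6.34) / ln α = 1.847 / 0.2011 = 9.18.
Minimum whole number of stages: N = 10.

10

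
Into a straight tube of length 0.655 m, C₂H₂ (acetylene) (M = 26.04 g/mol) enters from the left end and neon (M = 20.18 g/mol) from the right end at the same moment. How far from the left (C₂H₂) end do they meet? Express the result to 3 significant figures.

In equal time, each gas travels a distance ∝ its rate ∝ 1/√M, so d_C₂H₂/d_Ne = √(M_Ne/M_C₂H₂) = √(20.18/26.04) = 0.8803.
With d_C₂H₂ + d_Ne = 0.655 m, d_Ne = 0.655/(1 + 0.8803) = 0.3483 m.
d_C₂H₂ = 0.655 − 0.3483 = 0.307 m.

0.307 m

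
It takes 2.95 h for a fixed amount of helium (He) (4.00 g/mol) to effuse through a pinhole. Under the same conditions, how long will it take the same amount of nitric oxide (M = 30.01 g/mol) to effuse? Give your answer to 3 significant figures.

8.08 h

Since effusion rate ∝ 1/√M, t_NO/t_He = √(M_NO/M_He) = √(30.01/4.00) = √7.503 = 2.739.
So the time for NO is 2.95 × 2.739 = 8.08 h.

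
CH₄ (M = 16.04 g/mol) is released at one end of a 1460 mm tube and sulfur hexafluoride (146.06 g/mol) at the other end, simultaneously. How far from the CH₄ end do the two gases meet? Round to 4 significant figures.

1097 mm

Distances travelled in equal time are proportional to diffusion rates, so d_CH₄/d_SF₆ = √(M_SF₆/M_CH₄) = √(146.06/16.04) = 3.018.
With d_CH₄ + d_SF₆ = 1460 mm, d_SF₆ = 1460/(1 + 3.018) = 363.4 mm.
d_CH₄ = 1460 − 363.4 = 1097 mm.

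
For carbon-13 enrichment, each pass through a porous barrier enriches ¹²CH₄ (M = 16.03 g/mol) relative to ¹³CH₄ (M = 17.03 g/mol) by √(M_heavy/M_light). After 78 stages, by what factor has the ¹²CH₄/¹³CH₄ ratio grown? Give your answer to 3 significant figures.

10.6

The single-stage factor is √(M_heavy/M_light), so 78 stages give [√(17.03/16.03)]^78 = (17.03/16.03)^(78/2).
= 1.06238^39 = 10.6.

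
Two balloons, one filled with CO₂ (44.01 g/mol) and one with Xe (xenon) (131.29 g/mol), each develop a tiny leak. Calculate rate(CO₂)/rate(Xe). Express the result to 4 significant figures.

From Graham's law, rate_CO₂/rate_Xe = √(M_Xe/M_CO₂) = √(131.29/44.01) = √2.983 = 1.727.

1.727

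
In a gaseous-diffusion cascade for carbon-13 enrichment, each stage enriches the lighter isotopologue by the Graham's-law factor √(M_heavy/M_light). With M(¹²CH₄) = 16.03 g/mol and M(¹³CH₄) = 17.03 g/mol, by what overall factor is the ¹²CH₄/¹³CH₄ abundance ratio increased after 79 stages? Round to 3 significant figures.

Each stage multiplies the ratio by α = √(17.03/16.03), so after 79 stages the overall factor is α^79 = (17.03/16.03)^(79/2).
= 1.06238^(79/2) = 10.9.

10.9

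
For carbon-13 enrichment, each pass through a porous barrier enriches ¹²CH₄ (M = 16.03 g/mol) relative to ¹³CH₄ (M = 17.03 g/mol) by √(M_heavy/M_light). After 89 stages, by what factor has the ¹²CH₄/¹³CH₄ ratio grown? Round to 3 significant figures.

14.8

After 89 stages the ratio has grown by (√(17.03/16.03))^89 = (17.03/16.03)^(89/2).
= 1.06238^(89/2) = 14.8.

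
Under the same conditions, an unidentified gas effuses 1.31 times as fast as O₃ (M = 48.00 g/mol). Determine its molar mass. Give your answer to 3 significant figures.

28.0 g/mol

Since effusion rate ∝ 1/√M, rate_X/rate_O₃ = √(M_O₃/M_X).
1.31 = √(48.00/M_X)
M_X = 48.00 / 1.31² = 48.00 / 1.716 = 28.0 g/mol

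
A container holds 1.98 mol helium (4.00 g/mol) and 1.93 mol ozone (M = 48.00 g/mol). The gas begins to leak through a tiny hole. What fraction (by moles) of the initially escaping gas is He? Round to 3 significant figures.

0.780

Rate_i ∝ x_i/√M_i (Graham's law weighted by mole fraction), so the effusate composition follows n_i/√M_i.
Mole fraction of He in the effusate = (n_He/√M_He) / (n_He/√M_He + n_O₃/√M_O₃)
= (1.98/√4.00) / (1.98/√4.00 + 1.93/√48.00) = 0.9900/(0.9900 + 0.2786) = 0.780.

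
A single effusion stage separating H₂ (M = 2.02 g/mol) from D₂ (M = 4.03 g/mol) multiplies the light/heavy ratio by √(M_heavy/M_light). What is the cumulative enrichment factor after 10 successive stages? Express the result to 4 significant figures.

31.61

Each stage multiplies the ratio by α = √(4.03/2.02), so after 10 stages the overall factor is α^10 = (4.03/2.02)^(10/2).
= 1.99505^5 = 31.61.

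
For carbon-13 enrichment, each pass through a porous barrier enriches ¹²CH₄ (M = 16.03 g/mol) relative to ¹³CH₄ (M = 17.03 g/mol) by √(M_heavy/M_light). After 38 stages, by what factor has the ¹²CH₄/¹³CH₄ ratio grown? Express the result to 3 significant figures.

Each stage multiplies the ratio by α = √(17.03/16.03), so after 38 stages the overall factor is α^38 = (17.03/16.03)^(38/2).
= 1.06238^19 = 3.16.

3.16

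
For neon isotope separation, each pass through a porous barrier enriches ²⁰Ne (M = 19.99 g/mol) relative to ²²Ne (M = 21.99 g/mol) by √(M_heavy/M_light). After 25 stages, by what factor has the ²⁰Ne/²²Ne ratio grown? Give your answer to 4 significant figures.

3.293

The single-stage factor is √(M_heavy/M_light), so 25 stages give [√(21.99/19.99)]^25 = (21.99/19.99)^(25/2).
= 1.10005^(25/2) = 3.293.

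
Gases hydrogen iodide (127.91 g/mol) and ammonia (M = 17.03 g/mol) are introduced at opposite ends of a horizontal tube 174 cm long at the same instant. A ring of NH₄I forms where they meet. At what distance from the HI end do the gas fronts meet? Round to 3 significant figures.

46.5 cm

In equal time, each gas travels a distance ∝ its rate ∝ 1/√M, so d_HI/d_NH₃ = √(M_NH₃/M_HI) = √(17.03/127.91) = 0.3649.
With d_HI + d_NH₃ = 174 cm, d_NH₃ = 174/(1 + 0.3649) = 127.5 cm.
d_HI = 174 − 127.5 = 46.5 cm.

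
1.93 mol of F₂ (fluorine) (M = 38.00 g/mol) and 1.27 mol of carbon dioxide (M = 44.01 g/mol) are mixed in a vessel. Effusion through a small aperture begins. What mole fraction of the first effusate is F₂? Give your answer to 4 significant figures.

0.6206

Rate_i ∝ x_i/√M_i (Graham's law weighted by mole fraction), so the effusate composition follows n_i/√M_i.
x_F₂(eff) = (n_F₂/√M_F₂) / (n_F₂/√M_F₂ + n_CO₂/√M_CO₂)
= (1.93/√38.00) / (1.93/√38.00 + 1.27/√44.01) = 0.3131/(0.3131 + 0.1914) = 0.6206.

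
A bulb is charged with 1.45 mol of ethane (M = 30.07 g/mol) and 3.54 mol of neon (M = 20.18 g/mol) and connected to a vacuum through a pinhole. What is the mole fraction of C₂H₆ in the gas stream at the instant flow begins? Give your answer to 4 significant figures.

0.2512

Each component's effusion rate ∝ (its partial pressure)·(1/√M) ∝ n_i/√M_i.
Mole fraction of C₂H₆ in the effusate = (n_C₂H₆/√M_C₂H₆) / (n_C₂H₆/√M_C₂H₆ + n_Ne/√M_Ne)
= (1.45/√30.07) / (1.45/√30.07 + 3.54/√20.18) = 0.2644/(0.2644 + 0.7880) = 0.2512.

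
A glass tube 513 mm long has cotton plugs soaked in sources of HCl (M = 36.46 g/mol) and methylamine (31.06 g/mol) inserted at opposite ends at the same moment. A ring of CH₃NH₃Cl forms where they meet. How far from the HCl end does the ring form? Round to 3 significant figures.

246 mm

In equal time, each gas travels a distance ∝ its rate ∝ 1/√M, so d_HCl/d_CH₃NH₂ = √(M_CH₃NH₂/M_HCl) = √(31.06/36.46) = 0.9230.
With d_HCl + d_CH₃NH₂ = 513 mm, d_CH₃NH₂ = 513/(1 + 0.9230) = 266.8 mm.
d_HCl = 513 − 266.8 = 246 mm.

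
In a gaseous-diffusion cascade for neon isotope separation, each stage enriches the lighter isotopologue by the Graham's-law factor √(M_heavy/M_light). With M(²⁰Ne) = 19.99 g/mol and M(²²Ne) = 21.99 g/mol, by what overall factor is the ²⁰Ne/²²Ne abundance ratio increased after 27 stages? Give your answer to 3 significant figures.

3.62

After 27 stages the ratio has grown by (√(21.99/19.99))^27 = (21.99/19.99)^(27/2).
= 1.10005^(27/2) = 3.62.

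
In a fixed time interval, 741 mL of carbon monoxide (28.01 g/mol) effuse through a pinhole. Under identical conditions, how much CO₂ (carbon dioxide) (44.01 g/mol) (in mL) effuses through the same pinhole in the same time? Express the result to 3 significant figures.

By Graham's law, rate_CO₂/rate_CO = √(M_CO/M_CO₂) = √(28.01/44.01) = √0.6364 = 0.7978.
So the volume for CO₂ is 741 × 0.7978 = 591 mL.

591 mL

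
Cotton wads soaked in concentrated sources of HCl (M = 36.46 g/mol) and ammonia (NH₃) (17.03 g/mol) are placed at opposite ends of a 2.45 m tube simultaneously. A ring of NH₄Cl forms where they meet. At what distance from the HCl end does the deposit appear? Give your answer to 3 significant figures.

0.995 m

Graham's law gives d_HCl/d_NH₃ = rate_HCl/rate_NH₃ = √(M_NH₃/M_HCl) = √(17.03/36.46) = 0.6834.
With d_HCl + d_NH₃ = 2.45 m, d_NH₃ = 2.45/(1 + 0.6834) = 1.455 m.
d_HCl = 2.45 − 1.455 = 0.995 m.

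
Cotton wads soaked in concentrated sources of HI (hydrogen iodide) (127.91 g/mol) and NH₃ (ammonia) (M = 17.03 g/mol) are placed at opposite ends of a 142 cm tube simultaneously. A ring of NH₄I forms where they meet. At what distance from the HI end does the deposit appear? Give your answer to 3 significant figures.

38.0 cm

Graham's law gives d_HI/d_NH₃ = rate_HI/rate_NH₃ = √(M_NH₃/M_HI) = √(17.03/127.91) = 0.3649.
With d_HI + d_NH₃ = 142 cm, d_NH₃ = 142/(1 + 0.3649) = 104.0 cm.
d_HI = 142 − 104.0 = 38.0 cm.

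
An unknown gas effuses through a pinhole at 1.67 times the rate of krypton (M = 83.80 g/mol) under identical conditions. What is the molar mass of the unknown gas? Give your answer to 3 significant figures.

30.0 g/mol

From Graham's law, rate_X/rate_Kr = √(M_Kr/M_X).
1.67 = √(83.80/M_X)
M_X = 83.80 / 1.67² = 83.80 / 2.789 = 30.0 g/mol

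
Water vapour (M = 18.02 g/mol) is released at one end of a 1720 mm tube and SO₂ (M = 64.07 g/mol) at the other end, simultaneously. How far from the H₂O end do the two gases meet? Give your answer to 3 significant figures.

1120 mm

In equal time, each gas travels a distance ∝ its rate ∝ 1/√M, so d_H₂O/d_SO₂ = √(M_SO₂/M_H₂O) = √(64.07/18.02) = 1.886.
With d_H₂O + d_SO₂ = 1720 mm, d_SO₂ = 1720/(1 + 1.886) = 596.1 mm.
d_H₂O = 1720 − 596.1 = 1120 mm.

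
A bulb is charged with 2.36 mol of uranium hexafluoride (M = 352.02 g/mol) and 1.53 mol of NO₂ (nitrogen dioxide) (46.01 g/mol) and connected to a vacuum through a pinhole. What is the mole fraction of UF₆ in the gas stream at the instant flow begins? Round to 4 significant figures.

0.3580

The effusion rate of species i is ∝ p_i/√M_i ∝ n_i/√M_i.
x_UF₆(eff) = (n_UF₆/√M_UF₆) / (n_UF₆/√M_UF₆ + n_NO₂/√M_NO₂)
= (2.36/√352.02) / (2.36/√352.02 + 1.53/√46.01) = 0.1258/(0.1258 + 0.2256) = 0.3580.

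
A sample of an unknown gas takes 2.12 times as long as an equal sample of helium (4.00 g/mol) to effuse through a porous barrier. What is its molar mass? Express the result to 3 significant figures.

Using Graham's law: t_X/t_He = √(M_X/M_He).
2.12 = √(M_X/4.00)
M_X = 4.00 × 2.12² = 4.00 × 4.494 = 18.0 g/mol

18.0 g/mol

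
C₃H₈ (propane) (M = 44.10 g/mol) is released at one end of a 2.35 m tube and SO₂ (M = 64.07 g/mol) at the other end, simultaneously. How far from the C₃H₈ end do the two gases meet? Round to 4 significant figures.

The fronts meet when d_C₃H₈ + d_SO₂ = L with d_C₃H₈/d_SO₂ = √(M_SO₂/M_C₃H₈) (Graham's law). Here √(M_SO₂/M_C₃H₈) = √(64.07/44.10) = 1.205.
With d_C₃H₈ + d_SO₂ = 2.35 m, d_SO₂ = 2.35/(1 + 1.205) = 1.066 m.
d_C₃H₈ = 2.35 − 1.066 = 1.284 m.

1.284 m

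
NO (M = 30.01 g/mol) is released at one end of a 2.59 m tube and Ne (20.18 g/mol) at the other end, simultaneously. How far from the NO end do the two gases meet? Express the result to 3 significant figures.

Distances travelled in equal time are proportional to diffusion rates, so d_NO/d_Ne = √(M_Ne/M_NO) = √(20.18/30.01) = 0.8200.
With d_NO + d_Ne = 2.59 m, d_Ne = 2.59/(1 + 0.8200) = 1.423 m.
d_NO = 2.59 − 1.423 = 1.17 m.

1.17 m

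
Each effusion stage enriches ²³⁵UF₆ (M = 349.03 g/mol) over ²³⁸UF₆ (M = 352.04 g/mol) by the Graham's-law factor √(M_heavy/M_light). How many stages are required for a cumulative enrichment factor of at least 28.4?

Single-stage factor α = √(352.04/349.03), so ln α = ½ ln(1.00862) = 0.004293.
Need α^N ≥ 28.4 ⇒ N ≥ ln(28.4) / ln α = 3.346 / 0.004293 = 779.41.
Rounding up, N = 780 stages.

780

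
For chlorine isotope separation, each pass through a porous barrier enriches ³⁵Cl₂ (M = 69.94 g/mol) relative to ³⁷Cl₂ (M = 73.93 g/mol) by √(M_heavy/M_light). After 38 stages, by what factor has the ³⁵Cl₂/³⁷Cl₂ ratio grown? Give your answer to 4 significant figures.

The single-stage factor is √(M_heavy/M_light), so 38 stages give [√(73.93/69.94)]^38 = (73.93/69.94)^(38/2).
= 1.05705^19 = 2.870.

2.870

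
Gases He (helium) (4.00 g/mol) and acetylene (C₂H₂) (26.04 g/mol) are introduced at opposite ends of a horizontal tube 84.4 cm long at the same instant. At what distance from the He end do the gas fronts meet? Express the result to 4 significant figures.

60.64 cm

The fronts meet when d_He + d_C₂H₂ = L with d_He/d_C₂H₂ = √(M_C₂H₂/M_He) (Graham's law). Here √(M_C₂H₂/M_He) = √(26.04/4.00) = 2.551.
With d_He + d_C₂H₂ = 84.4 cm, d_C₂H₂ = 84.4/(1 + 2.551) = 23.76 cm.
d_He = 84.4 − 23.76 = 60.64 cm.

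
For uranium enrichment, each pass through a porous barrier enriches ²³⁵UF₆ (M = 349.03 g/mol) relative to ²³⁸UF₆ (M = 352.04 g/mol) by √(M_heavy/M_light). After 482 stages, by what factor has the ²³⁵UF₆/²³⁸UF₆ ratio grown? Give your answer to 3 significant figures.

Overall factor = α^482 with α = √(352.04/349.03), i.e. (352.04/349.03)^(482/2).
= 1.00862^241 = 7.92.

7.92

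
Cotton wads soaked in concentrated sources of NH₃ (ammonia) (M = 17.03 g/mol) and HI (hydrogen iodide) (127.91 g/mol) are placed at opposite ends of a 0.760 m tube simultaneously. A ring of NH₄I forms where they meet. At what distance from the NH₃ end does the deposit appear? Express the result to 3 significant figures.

0.557 m

Graham's law gives d_NH₃/d_HI = rate_NH₃/rate_HI = √(M_HI/M_NH₃) = √(127.91/17.03) = 2.741.
With d_NH₃ + d_HI = 0.760 m, d_HI = 0.760/(1 + 2.741) = 0.2032 m.
d_NH₃ = 0.760 − 0.2032 = 0.557 m.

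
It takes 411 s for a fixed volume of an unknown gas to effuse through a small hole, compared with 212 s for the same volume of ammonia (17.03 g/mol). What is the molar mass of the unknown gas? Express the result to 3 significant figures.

Graham's law gives t_X/t_NH₃ = √(M_X/M_NH₃).
411/212 = 1.939 = √(M_X/17.03)
M_X = 17.03 × 1.939² = 17.03 × 3.758 = 64.0 g/mol

64.0 g/mol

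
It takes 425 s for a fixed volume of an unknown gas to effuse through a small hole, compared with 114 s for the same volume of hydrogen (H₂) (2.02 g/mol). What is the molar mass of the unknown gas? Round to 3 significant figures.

Graham's law gives t_X/t_H₂ = √(M_X/M_H₂).
425/114 = 3.728 = √(M_X/2.02)
M_X = 2.02 × 3.728² = 2.02 × 13.90 = 28.1 g/mol

28.1 g/mol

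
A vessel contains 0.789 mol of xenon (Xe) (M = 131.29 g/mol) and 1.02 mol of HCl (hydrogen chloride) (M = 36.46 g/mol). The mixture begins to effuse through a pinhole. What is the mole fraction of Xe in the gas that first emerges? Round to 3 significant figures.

0.290

Rate_i ∝ x_i/√M_i (Graham's law weighted by mole fraction), so the effusate composition follows n_i/√M_i.
Mole fraction of Xe in the effusate = (n_Xe/√M_Xe) / (n_Xe/√M_Xe + n_HCl/√M_HCl)
= (0.789/√131.29) / (0.789/√131.29 + 1.02/√36.46) = 0.06886/(0.06886 + 0.1689) = 0.290.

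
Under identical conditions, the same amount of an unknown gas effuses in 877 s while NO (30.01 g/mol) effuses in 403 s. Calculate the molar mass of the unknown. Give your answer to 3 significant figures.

142 g/mol

By Graham's law, t_X/t_NO = √(M_X/M_NO).
877/403 = 2.176 = √(M_X/30.01)
M_X = 30.01 × 2.176² = 30.01 × 4.736 = 142 g/mol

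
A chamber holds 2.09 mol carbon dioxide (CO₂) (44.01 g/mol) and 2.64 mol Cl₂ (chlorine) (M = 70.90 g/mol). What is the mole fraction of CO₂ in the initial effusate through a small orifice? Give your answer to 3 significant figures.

0.501

Each component's effusion rate ∝ (its partial pressure)·(1/√M) ∝ n_i/√M_i.
So x_CO₂ in the escaping gas = (n_CO₂/√M_CO₂) / Σ(n_i/√M_i)
= (2.09/√44.01) / (2.09/√44.01 + 2.64/√70.90) = 0.3150/(0.3150 + 0.3135) = 0.501.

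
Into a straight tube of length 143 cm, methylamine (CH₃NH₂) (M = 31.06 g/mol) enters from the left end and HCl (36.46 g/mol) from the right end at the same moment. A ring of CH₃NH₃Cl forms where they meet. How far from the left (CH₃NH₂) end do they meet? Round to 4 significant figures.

74.36 cm

In equal time, each gas travels a distance ∝ its rate ∝ 1/√M, so d_CH₃NH₂/d_HCl = √(M_HCl/M_CH₃NH₂) = √(36.46/31.06) = 1.083.
With d_CH₃NH₂ + d_HCl = 143 cm, d_HCl = 143/(1 + 1.083) = 68.64 cm.
d_CH₃NH₂ = 143 − 68.64 = 74.36 cm.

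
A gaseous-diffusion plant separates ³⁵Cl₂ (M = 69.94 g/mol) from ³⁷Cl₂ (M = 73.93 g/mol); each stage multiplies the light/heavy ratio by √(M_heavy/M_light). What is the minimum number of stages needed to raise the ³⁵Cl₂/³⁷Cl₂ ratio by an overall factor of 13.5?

Per stage α = (73.93/69.94)^(1/2) = 1.05705^0.5, giving ln α = 0.02774.
Need α^N ≥ 13.5 ⇒ N ≥ ln(13.5) / ln α = 2.603 / 0.02774 = 93.82.
So at least 94 stages are needed.

94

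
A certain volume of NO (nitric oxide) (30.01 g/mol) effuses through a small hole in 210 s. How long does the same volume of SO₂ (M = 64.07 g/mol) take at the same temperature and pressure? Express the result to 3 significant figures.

Using Graham's law: t_SO₂/t_NO = √(M_SO₂/M_NO) = √(64.07/30.01) = √2.135 = 1.461.
So the time for SO₂ is 210 × 1.461 = 307 s.

307 s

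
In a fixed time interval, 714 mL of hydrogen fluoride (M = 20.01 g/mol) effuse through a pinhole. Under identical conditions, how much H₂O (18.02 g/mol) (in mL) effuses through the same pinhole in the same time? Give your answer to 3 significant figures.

752 mL

From Graham's law, rate_H₂O/rate_HF = √(M_HF/M_H₂O) = √(20.01/18.02) = √1.110 = 1.054.
So the volume for H₂O is 714 × 1.054 = 752 mL.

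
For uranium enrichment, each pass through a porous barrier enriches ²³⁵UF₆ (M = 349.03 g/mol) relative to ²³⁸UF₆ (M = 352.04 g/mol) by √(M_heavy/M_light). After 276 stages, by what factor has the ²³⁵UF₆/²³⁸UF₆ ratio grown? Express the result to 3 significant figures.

The single-stage factor is √(M_heavy/M_light), so 276 stages give [√(352.04/349.03)]^276 = (352.04/349.03)^(276/2).
= 1.00862^138 = 3.27.

3.27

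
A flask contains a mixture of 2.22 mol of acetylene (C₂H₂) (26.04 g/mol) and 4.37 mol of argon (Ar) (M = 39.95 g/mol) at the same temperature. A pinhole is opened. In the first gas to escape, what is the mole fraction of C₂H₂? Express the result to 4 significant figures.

0.3862

Rate_i ∝ x_i/√M_i (Graham's law weighted by mole fraction), so the effusate composition follows n_i/√M_i.
Mole fraction of C₂H₂ in the effusate = (n_C₂H₂/√M_C₂H₂) / (n_C₂H₂/√M_C₂H₂ + n_Ar/√M_Ar)
= (2.22/√26.04) / (2.22/√26.04 + 4.37/√39.95) = 0.4350/(0.4350 + 0.6914) = 0.3862.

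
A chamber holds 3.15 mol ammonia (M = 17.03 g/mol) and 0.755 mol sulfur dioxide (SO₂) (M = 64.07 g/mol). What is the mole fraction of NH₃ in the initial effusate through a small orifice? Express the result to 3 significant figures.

The effusion rate of species i is ∝ p_i/√M_i ∝ n_i/√M_i.
So x_NH₃ in the escaping gas = (n_NH₃/√M_NH₃) / Σ(n_i/√M_i)
= (3.15/√17.03) / (3.15/√17.03 + 0.755/√64.07) = 0.7633/(0.7633 + 0.09432) = 0.890.

0.890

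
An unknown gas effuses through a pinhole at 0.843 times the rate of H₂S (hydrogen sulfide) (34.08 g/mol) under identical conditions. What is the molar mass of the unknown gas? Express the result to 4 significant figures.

47.96 g/mol

From Graham's law, rate_X/rate_H₂S = √(M_H₂S/M_X).
0.843 = √(34.08/M_X)
M_X = 34.08 / 0.843² = 34.08 / 0.7106 = 47.96 g/mol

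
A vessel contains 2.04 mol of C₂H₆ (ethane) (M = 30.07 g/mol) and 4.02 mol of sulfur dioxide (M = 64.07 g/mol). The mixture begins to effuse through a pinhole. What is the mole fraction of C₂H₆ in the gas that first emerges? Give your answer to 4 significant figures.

0.4255

The effusion rate of species i is ∝ p_i/√M_i ∝ n_i/√M_i.
Mole fraction of C₂H₆ in the effusate = (n_C₂H₆/√M_C₂H₆) / (n_C₂H₆/√M_C₂H₆ + n_SO₂/√M_SO₂)
= (2.04/√30.07) / (2.04/√30.07 + 4.02/√64.07) = 0.3720/(0.3720 + 0.5022) = 0.4255.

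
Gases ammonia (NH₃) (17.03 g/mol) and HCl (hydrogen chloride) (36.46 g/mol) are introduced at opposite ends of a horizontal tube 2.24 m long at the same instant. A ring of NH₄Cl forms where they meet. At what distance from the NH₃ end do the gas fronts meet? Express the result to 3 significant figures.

In equal time, each gas travels a distance ∝ its rate ∝ 1/√M, so d_NH₃/d_HCl = √(M_HCl/M_NH₃) = √(36.46/17.03) = 1.463.
With d_NH₃ + d_HCl = 2.24 m, d_HCl = 2.24/(1 + 1.463) = 0.9094 m.
d_NH₃ = 2.24 − 0.9094 = 1.33 m.

1.33 m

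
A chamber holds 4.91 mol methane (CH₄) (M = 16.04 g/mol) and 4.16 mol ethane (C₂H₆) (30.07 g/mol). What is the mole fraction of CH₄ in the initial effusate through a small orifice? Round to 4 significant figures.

0.6177

The effusion rate of species i is ∝ p_i/√M_i ∝ n_i/√M_i.
x_CH₄(eff) = (n_CH₄/√M_CH₄) / (n_CH₄/√M_CH₄ + n_C₂H₆/√M_C₂H₆)
= (4.91/√16.04) / (4.91/√16.04 + 4.16/√30.07) = 1.226/(1.226 + 0.7586) = 0.6177.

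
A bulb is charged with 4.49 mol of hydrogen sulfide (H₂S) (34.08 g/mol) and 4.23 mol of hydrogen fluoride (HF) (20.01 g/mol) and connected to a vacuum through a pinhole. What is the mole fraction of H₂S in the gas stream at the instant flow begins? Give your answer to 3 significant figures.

0.449

Each component's effusion rate ∝ (its partial pressure)·(1/√M) ∝ n_i/√M_i.
x_H₂S(eff) = (n_H₂S/√M_H₂S) / (n_H₂S/√M_H₂S + n_HF/√M_HF)
= (4.49/√34.08) / (4.49/√34.08 + 4.23/√20.01) = 0.7691/(0.7691 + 0.9456) = 0.449.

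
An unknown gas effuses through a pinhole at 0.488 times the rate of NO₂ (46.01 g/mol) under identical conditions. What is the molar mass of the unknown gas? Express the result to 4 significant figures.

From Graham's law, rate_X/rate_NO₂ = √(M_NO₂/M_X).
0.488 = √(46.01/M_X)
M_X = 46.01 / 0.488² = 46.01 / 0.2381 = 193.2 g/mol

193.2 g/mol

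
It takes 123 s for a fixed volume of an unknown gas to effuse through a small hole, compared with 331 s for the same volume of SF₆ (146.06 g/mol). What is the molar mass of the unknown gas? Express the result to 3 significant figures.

Using Graham's law: t_X/t_SF₆ = √(M_X/M_SF₆).
123/331 = 0.3716 = √(M_X/146.06)
M_X = 146.06 × 0.3716² = 146.06 × 0.1381 = 20.2 g/mol

20.2 g/mol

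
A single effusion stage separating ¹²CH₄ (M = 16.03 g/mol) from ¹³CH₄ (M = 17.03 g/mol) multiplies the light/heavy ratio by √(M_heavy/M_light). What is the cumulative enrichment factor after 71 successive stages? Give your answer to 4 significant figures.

8.570

After 71 stages the ratio has grown by (√(17.03/16.03))^71 = (17.03/16.03)^(71/2).
= 1.06238^(71/2) = 8.570.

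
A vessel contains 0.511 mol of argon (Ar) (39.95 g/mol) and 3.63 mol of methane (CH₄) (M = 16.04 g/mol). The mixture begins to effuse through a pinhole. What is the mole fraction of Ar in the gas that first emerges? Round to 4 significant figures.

0.08189

Effusion rate of each component ∝ n_i/√M_i (partial pressure × 1/√M).
x_Ar(eff) = (n_Ar/√M_Ar) / (n_Ar/√M_Ar + n_CH₄/√M_CH₄)
= (0.511/√39.95) / (0.511/√39.95 + 3.63/√16.04) = 0.08085/(0.08085 + 0.9064) = 0.08189.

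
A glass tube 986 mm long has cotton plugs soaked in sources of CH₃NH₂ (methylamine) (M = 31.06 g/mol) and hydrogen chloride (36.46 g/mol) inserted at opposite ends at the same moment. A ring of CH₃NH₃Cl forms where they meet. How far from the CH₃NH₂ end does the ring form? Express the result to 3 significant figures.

513 mm

The fronts meet when d_CH₃NH₂ + d_HCl = L with d_CH₃NH₂/d_HCl = √(M_HCl/M_CH₃NH₂) (Graham's law). Here √(M_HCl/M_CH₃NH₂) = √(36.46/31.06) = 1.083.
With d_CH₃NH₂ + d_HCl = 986 mm, d_HCl = 986/(1 + 1.083) = 473.3 mm.
d_CH₃NH₂ = 986 − 473.3 = 513 mm.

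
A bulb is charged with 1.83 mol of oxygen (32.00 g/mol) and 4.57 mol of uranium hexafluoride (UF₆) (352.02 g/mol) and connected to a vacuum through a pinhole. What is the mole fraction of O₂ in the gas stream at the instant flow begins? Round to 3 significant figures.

Rate_i ∝ x_i/√M_i (Graham's law weighted by mole fraction), so the effusate composition follows n_i/√M_i.
So x_O₂ in the escaping gas = (n_O₂/√M_O₂) / Σ(n_i/√M_i)
= (1.83/√32.00) / (1.83/√32.00 + 4.57/√352.02) = 0.3235/(0.3235 + 0.2436) = 0.570.

0.570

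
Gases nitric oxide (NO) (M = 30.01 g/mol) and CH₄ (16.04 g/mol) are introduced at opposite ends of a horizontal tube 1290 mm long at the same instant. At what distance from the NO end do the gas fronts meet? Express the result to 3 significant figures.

Graham's law gives d_NO/d_CH₄ = rate_NO/rate_CH₄ = √(M_CH₄/M_NO) = √(16.04/30.01) = 0.7311.
With d_NO + d_CH₄ = 1290 mm, d_CH₄ = 1290/(1 + 0.7311) = 745.2 mm.
d_NO = 1290 − 745.2 = 545 mm.

545 mm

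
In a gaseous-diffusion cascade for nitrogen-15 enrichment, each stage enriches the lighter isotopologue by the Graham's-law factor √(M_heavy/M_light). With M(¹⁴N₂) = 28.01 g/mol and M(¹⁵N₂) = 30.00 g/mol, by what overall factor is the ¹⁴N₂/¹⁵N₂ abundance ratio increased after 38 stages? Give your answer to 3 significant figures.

3.68

After 38 stages the ratio has grown by (√(30.00/28.01))^38 = (30.00/28.01)^(38/2).
= 1.07105^19 = 3.68.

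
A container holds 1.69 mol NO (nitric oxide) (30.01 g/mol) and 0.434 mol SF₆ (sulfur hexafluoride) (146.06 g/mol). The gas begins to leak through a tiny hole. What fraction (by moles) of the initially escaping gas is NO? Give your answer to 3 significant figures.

Effusion rate of each component ∝ n_i/√M_i (partial pressure × 1/√M).
x_NO(eff) = (n_NO/√M_NO) / (n_NO/√M_NO + n_SF₆/√M_SF₆)
= (1.69/√30.01) / (1.69/√30.01 + 0.434/√146.06) = 0.3085/(0.3085 + 0.03591) = 0.896.

0.896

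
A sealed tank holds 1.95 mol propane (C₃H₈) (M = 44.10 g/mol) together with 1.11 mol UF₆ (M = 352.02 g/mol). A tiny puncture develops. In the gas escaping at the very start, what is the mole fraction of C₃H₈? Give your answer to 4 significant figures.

The effusion rate of species i is ∝ p_i/√M_i ∝ n_i/√M_i.
x_C₃H₈(eff) = (n_C₃H₈/√M_C₃H₈) / (n_C₃H₈/√M_C₃H₈ + n_UF₆/√M_UF₆)
= (1.95/√44.10) / (1.95/√44.10 + 1.11/√352.02) = 0.2936/(0.2936 + 0.05916) = 0.8323.

0.8323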